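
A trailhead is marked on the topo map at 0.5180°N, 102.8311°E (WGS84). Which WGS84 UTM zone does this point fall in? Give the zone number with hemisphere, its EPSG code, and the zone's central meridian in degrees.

Zone 48N (EPSG:32648), central meridian 105°

UTM zone = ⌊(λ + 180)/6⌋ + 1; 102.8311° ∈ [102°, 108°) → zone 48.
Hemisphere: N (φ ≥ 0).
Central meridian λ₀ = 6×48 − 183 = 105°.
EPSG code: 32648.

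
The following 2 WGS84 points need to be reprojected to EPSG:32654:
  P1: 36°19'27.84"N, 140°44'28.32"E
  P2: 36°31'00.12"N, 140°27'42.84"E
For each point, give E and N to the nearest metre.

UTM zone 54N: λ₀ = 141°, k₀ = 0.9996.
P1 (36.3244°, 140.7412°) → (476770.850, 4019961.208) m.
P2 (36.5167°, 140.4619°) → (451820.454, 4041395.144) m.

P1: E 476771 m, N 4019961 m; P2: E 451820 m, N 4041395 m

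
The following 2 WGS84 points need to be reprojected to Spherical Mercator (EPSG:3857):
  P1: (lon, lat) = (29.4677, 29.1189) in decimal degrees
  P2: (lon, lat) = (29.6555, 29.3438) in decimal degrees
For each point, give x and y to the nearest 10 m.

Web Mercator: x = R·λ, y = R·ln tan(π/4+φ/2), R = 6378137 m.
P1 (29.1189°, 29.4677°) → (3280329.359, 3390788.062) m.
P2 (29.3438°, 29.6555°) → (3301235.159, 3419477.269) m.

P1: x 3280330 m, y 3390790 m; P2: x 3301240 m, y 3419480 m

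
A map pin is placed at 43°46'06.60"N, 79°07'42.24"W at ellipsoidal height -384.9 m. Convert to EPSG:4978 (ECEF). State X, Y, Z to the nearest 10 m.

WGS84: a = 6378137 m, e² = 0.006694380; N(φ) = a/√(1−e²sin²φ) = 6388377.302 m.
X = (N+h)·cosφ·cosλ = 870057.342 m; Y = (N+h)·cosφ·sinλ = -4530235.791 m; Z = (N(1−e²)+h)·sinφ = 4389286.482 m.

X 870060 m, Y -4530240 m, Z 4389290 m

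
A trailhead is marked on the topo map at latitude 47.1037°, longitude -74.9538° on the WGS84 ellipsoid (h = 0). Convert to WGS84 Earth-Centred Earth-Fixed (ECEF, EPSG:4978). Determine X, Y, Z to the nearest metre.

X 1129056 m, Y -4200143 m, Z 4649620 m

WGS84: a = 6378137 m, e² = 0.006694380; N(φ) = a/√(1−e²sin²φ) = 6389625.534 m.
X = (N+h)·cosφ·cosλ = 1129055.637 m; Y = (N+h)·cosφ·sinλ = -4200143.061 m; Z = (N(1−e²)+h)·sinφ = 4649619.587 m.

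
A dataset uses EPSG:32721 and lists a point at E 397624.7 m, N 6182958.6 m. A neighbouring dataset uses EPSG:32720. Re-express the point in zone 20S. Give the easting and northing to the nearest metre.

UTM 21S → geographic: φ = -34.48989997°, λ = -58.11500001°.
UTM 20S (λ₀ = -63°) forward: E = 948709.226 m, N = 6172675.445 m.

E 948709 m, N 6172675 m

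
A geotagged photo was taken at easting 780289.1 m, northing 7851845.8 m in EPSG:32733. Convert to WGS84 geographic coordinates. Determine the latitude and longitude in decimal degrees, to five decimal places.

Zone 33S: λ₀ = 15°, k₀ = 0.9996, false easting 500000 m, false northing 10000000 m.
Meridian distance M = (N − FN)/k₀ = -2149013.8 m.
Inverse transverse Mercator on WGS84 gives φ = -19.40810027°, λ = 17.66890030°.

lat -19.40810°, lon 17.66890°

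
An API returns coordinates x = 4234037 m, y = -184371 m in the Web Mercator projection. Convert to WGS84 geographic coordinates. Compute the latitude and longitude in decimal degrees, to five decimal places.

lat -1.65600°, lon 38.03500°

R = 6378137 m. λ = x/R = 38.03500151°.
φ = 2·arctan(exp(y/R)) − 90° = 2·arctan(0.97151) − 90° = -1.65600226°.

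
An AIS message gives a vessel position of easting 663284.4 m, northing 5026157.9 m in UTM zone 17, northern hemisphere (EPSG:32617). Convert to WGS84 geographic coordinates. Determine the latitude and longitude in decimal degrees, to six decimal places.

Zone 17N: λ₀ = -81°, k₀ = 0.9996, false easting 500000 m.
Meridian distance M = (N − FN)/k₀ = 5028169.2 m.
Inverse transverse Mercator on WGS84 gives φ = 45.36989983°, λ = -78.91479942°.

lat 45.369900°, lon -78.914799°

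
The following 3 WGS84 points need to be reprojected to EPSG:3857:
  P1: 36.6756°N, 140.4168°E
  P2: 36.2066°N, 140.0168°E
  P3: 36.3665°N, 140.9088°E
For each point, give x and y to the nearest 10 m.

Web Mercator: x = R·λ, y = R·ln tan(π/4+φ/2), R = 6378137 m.
P1 (36.6756°, 140.4168°) → (15631126.675, 4393985.557) m.
P2 (36.2066°, 140.0168°) → (15586598.879, 4329086.578) m.
P3 (36.3665°, 140.9088°) → (15685895.864, 4351169.102) m.

P1: x 15631130 m, y 4393990 m; P2: x 15586600 m, y 4329090 m; P3: x 15685900 m, y 4351170 m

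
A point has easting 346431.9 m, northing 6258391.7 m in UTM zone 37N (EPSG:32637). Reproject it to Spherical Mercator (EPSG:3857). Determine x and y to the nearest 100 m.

x 4064100 m, y 7647500 m

Unproject from UTM 37N (λ₀ = 39°) → φ = 56.44500008°, λ = 36.50869935°.
Web Mercator (R = 6378137 m): x = 4064129.821 m, y = 7647517.460 m.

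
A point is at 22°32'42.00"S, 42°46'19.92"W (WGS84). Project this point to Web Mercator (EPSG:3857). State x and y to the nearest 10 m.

x -4761380 m, y -2577090 m

Web Mercator is spherical with R = a = 6378137 m.
x = R·λ = 6378137 × -0.746515718 = -4761379.524 m.
y = R·ln tan(π/4 + φ/2) = 6378137 × -0.404049966 = -2577086.041 m.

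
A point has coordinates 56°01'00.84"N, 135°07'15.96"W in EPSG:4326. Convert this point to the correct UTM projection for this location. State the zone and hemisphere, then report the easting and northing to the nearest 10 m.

Longitude -135.1211° lies in the 6° band [-138°, -132°), giving zone 8; latitude is north of the equator, so 8N.
Zone 8 central meridian λ₀ = 6×8 − 183 = -135°; Δλ = -0.1211°.
Transverse Mercator on WGS84 with k₀ = 0.9996 gives E = 492450.556 m, N = 6207967.130 m.

Zone 8N: E 492450 m, N 6207970 m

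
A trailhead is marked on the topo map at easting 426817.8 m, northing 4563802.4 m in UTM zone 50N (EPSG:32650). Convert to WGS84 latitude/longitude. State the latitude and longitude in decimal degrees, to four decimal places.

lat 41.2223°, lon 116.1269°

Zone 50N: λ₀ = 117°, k₀ = 0.9996, false easting 500000 m.
Meridian distance M = (N − FN)/k₀ = 4565628.7 m.
Inverse transverse Mercator on WGS84 gives φ = 41.22229993°, λ = 116.12689955°.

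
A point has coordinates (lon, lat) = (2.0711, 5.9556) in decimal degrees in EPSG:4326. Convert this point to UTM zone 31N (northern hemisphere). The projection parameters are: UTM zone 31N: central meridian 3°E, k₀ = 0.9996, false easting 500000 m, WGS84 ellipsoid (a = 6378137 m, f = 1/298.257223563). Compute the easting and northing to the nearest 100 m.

E 397200 m, N 658400 m

Zone 31 central meridian λ₀ = 6×31 − 183 = 3°; Δλ = -0.9289°.
Transverse Mercator on WGS84 with k₀ = 0.9996 gives E = 397186.439 m, N = 658382.979 m.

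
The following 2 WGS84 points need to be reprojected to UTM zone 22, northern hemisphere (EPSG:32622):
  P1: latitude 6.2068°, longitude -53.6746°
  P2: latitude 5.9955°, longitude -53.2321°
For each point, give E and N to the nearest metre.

P1: E 204011 m, N 686812 m; P2: E 252911 m, N 663210 m

UTM zone 22N: λ₀ = -51°, k₀ = 0.9996.
P1 (6.2068°, -53.6746°) → (204011.281, 686812.111) m.
P2 (5.9955°, -53.2321°) → (252911.174, 663210.038) m.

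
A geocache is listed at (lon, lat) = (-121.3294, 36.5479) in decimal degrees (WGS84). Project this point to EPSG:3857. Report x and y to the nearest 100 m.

x -13506300 m, y 4376300 m

Web Mercator is spherical with R = a = 6378137 m.
x = R·λ = 6378137 × -2.117597509 = -13506327.026 m.
y = R·ln tan(π/4 + φ/2) = 6378137 × 0.686137008 = 4376275.839 m.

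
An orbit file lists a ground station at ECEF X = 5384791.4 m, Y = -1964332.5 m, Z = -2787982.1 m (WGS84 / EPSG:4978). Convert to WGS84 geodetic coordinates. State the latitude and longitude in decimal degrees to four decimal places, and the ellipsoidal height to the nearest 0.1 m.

lat -26.0899°, lon -20.0416°, h -64.4 m

λ = atan2(Y, X) = -20.04159949°; p = √(X²+Y²) = 5731891.5 m.
Bowring's method on WGS84 (a = 6378137 m, b = 6356752.314 m) gives φ = -26.08989994°, h = -64.378 m.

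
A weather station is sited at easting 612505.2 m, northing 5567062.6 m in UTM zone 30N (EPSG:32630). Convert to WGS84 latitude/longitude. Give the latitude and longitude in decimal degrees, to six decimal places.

Zone 30N: λ₀ = -3°, k₀ = 0.9996, false easting 500000 m.
Meridian distance M = (N − FN)/k₀ = 5569290.3 m.
Inverse transverse Mercator on WGS84 gives φ = 50.24499982°, λ = -1.42209984°.

lat 50.245000°, lon -1.422100°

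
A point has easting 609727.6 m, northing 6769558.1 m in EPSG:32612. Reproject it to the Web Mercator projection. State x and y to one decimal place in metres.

x -12130273.3 m, y 8636278.2 m

Unproject from UTM 12N (λ₀ = -111°) → φ = 61.04550016°, λ = -108.96809933°.
Web Mercator (R = 6378137 m): x = -12130273.330 m, y = 8636278.204 m.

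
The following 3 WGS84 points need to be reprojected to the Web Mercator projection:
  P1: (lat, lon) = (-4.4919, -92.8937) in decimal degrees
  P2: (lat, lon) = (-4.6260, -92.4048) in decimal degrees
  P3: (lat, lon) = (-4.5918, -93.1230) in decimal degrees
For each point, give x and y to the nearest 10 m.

Web Mercator: x = R·λ, y = R·ln tan(π/4+φ/2), R = 6378137 m.
P1 (-4.4919°, -92.8937°) → (-10340879.382, -500549.039) m.
P2 (-4.6260°, -92.4048°) → (-10286455.283, -515524.367) m.
P3 (-4.5918°, -93.1230°) → (-10366404.941, -511704.890) m.

P1: x -10340880 m, y -500550 m; P2: x -10286460 m, y -515520 m; P3: x -10366400 m, y -511700 m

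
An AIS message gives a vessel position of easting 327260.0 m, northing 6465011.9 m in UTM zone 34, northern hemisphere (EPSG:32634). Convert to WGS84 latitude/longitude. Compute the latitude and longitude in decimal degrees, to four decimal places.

Zone 34N: λ₀ = 21°, k₀ = 0.9996, false easting 500000 m.
Meridian distance M = (N − FN)/k₀ = 6467598.9 m.
Inverse transverse Mercator on WGS84 gives φ = 58.29209955°, λ = 18.05299932°.

lat 58.2921°, lon 18.0530°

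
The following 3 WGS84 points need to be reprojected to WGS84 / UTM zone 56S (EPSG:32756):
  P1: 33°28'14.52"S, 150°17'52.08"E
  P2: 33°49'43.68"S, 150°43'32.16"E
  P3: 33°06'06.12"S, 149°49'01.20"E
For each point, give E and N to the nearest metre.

P1: E 248884 m, N 6293262 m; P2: E 289522 m, N 6254500 m; P3: E 202937 m, N 6332929 m

UTM zone 56S: λ₀ = 153°, k₀ = 0.9996.
P1 (-33.4707°, 150.2978°) → (248883.868, 6293261.944) m.
P2 (-33.8288°, 150.7256°) → (289522.486, 6254499.652) m.
P3 (-33.1017°, 149.8170°) → (202936.882, 6332929.314) m.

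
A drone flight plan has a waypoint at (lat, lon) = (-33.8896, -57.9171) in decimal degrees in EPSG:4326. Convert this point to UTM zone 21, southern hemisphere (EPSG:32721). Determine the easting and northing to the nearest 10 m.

Zone 21 central meridian λ₀ = 6×21 − 183 = -57°; Δλ = -0.9171°.
Transverse Mercator on WGS84 with k₀ = 0.9996 gives E = 415197.015 m, N = 6249706.389 m.

E 415200 m, N 6249710 m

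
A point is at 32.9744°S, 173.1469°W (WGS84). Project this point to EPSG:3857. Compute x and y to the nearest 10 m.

x -19274620 m, y -3891910 m

Web Mercator is spherical with R = a = 6378137 m.
x = R·λ = 6378137 × -3.021983495 = -19274624.740 m.
y = R·ln tan(π/4 + φ/2) = 6378137 × -0.610194871 = -3891906.484 m.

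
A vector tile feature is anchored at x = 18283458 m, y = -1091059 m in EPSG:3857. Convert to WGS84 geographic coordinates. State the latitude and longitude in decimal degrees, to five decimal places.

R = 6378137 m. λ = x/R = 164.24309768°.
φ = 2·arctan(exp(y/R)) − 90° = 2·arctan(0.84277) − 90° = -9.75369577°.

lat -9.75370°, lon 164.24310°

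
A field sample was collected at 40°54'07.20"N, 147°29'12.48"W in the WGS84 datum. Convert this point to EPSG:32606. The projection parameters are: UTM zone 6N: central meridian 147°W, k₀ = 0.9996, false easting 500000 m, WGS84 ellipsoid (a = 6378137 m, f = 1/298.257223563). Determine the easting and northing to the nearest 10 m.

E 459000 m, N 4527990 m

Zone 6 central meridian λ₀ = 6×6 − 183 = -147°; Δλ = -0.4868°.
Transverse Mercator on WGS84 with k₀ = 0.9996 gives E = 458998.724 m, N = 4527992.273 m.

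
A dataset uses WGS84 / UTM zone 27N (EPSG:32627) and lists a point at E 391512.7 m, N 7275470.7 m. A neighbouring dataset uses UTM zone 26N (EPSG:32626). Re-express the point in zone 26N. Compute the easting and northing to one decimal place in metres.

E 668175.4 m, N 7278319.1 m

UTM 27N → geographic: φ = 65.58309960°, λ = -23.35239903°.
UTM 26N (λ₀ = -27°) forward: E = 668175.357 m, N = 7278319.088 m.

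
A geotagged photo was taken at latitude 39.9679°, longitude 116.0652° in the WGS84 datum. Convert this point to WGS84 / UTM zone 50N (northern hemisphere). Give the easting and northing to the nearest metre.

Zone 50 central meridian λ₀ = 6×50 − 183 = 117°; Δλ = -0.9348°.
Transverse Mercator on WGS84 with k₀ = 0.9996 gives E = 420167.775 m, N = 4424612.796 m.

E 420168 m, N 4424613 m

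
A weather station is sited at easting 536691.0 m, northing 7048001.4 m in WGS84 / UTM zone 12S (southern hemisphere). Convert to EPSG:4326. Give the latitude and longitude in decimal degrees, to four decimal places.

lat -26.6886°, lon -110.6312°

Zone 12S: λ₀ = -111°, k₀ = 0.9996, false easting 500000 m, false northing 10000000 m.
Meridian distance M = (N − FN)/k₀ = -2953179.9 m.
Inverse transverse Mercator on WGS84 gives φ = -26.68859976°, λ = -110.63119962°.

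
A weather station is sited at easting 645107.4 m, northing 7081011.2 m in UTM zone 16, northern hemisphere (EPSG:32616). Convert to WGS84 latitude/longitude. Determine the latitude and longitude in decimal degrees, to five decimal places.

lat 63.82630°, lon -84.05080°

Zone 16N: λ₀ = -87°, k₀ = 0.9996, false easting 500000 m.
Meridian distance M = (N − FN)/k₀ = 7083844.7 m.
Inverse transverse Mercator on WGS84 gives φ = 63.82630008°, λ = -84.05080036°.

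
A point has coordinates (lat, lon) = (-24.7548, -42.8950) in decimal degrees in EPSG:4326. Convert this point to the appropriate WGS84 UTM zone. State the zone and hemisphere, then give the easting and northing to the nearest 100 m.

Zone 23S: E 712900 m, N 7260600 m

Longitude -42.8950° lies in the 6° band [-48°, -42°), giving zone 23; latitude is south of the equator, so 23S.
Zone 23 central meridian λ₀ = 6×23 − 183 = -45°; Δλ = +2.1050°.
Transverse Mercator on WGS84 with k₀ = 0.9996 gives E = 712865.867 m, N = 7260564.594 m.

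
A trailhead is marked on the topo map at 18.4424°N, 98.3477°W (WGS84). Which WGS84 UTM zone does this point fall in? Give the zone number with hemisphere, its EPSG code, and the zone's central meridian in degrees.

UTM zone = ⌊(λ + 180)/6⌋ + 1; -98.3477° ∈ [-102°, -96°) → zone 14.
Hemisphere: N (φ ≥ 0).
Central meridian λ₀ = 6×14 − 183 = -99°.
EPSG code: 32614.

Zone 14N (EPSG:32614), central meridian -99°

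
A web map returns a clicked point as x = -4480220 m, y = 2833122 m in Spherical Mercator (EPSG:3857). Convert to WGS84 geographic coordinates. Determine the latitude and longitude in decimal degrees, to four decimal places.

R = 6378137 m. λ = x/R = -40.24650102°.
φ = 2·arctan(exp(y/R)) − 90° = 2·arctan(1.55923) − 90° = 24.65249950°.

lat 24.6525°, lon -40.2465°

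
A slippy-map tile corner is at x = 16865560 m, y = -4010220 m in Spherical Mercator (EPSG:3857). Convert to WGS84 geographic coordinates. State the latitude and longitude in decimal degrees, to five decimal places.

lat -33.86150°, lon 151.50590°

R = 6378137 m. λ = x/R = 151.50590323°.
φ = 2·arctan(exp(y/R)) − 90° = 2·arctan(0.53326) − 90° = -33.86150010°.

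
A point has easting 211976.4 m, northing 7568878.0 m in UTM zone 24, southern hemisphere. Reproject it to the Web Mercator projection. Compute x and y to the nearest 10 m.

x -4651910 m, y -2506830 m

Unproject from UTM 24S (λ₀ = -39°) → φ = -21.96090021°, λ = -41.78879984°.
Web Mercator (R = 6378137 m): x = -4651907.919 m, y = -2506831.485 m.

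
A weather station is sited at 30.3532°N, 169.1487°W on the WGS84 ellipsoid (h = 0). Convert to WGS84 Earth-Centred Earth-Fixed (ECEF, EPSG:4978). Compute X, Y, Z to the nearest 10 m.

X -5410080 m, Y -1037050 m, Z 3204220 m

WGS84: a = 6378137 m, e² = 0.006694380; N(φ) = a/√(1−e²sin²φ) = 6383595.584 m.
X = (N+h)·cosφ·cosλ = -5410076.812 m; Y = (N+h)·cosφ·sinλ = -1037048.407 m; Z = (N(1−e²)+h)·sinφ = 3204221.656 m.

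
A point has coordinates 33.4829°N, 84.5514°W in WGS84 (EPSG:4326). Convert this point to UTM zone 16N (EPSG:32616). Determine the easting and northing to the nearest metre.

E 727511 m, N 3707506 m

Zone 16 central meridian λ₀ = 6×16 − 183 = -87°; Δλ = +2.4486°.
Transverse Mercator on WGS84 with k₀ = 0.9996 gives E = 727511.149 m, N = 3707506.366 m.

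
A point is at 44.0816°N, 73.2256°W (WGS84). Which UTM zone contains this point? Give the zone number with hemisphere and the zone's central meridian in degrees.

Zone 18N, central meridian -75°

UTM zone = ⌊(λ + 180)/6⌋ + 1; -73.2256° ∈ [-78°, -72°) → zone 18.
Hemisphere: N (φ ≥ 0).
Central meridian λ₀ = 6×18 − 183 = -75°.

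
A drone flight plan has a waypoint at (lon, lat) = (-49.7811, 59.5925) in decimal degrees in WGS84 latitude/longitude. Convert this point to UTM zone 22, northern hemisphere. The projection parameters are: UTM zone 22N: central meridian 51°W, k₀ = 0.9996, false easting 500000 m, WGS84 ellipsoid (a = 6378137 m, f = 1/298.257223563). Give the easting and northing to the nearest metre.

E 568819 m, N 6606662 m

Zone 22 central meridian λ₀ = 6×22 − 183 = -51°; Δλ = +1.2189°.
Transverse Mercator on WGS84 with k₀ = 0.9996 gives E = 568819.246 m, N = 6606661.626 m.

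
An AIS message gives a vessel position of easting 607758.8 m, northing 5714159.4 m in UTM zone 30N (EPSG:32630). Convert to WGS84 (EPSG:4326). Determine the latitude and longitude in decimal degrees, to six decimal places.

lat 51.568200°, lon -1.445200°

Zone 30N: λ₀ = -3°, k₀ = 0.9996, false easting 500000 m.
Meridian distance M = (N − FN)/k₀ = 5716446.0 m.
Inverse transverse Mercator on WGS84 gives φ = 51.56819988°, λ = -1.44519970°.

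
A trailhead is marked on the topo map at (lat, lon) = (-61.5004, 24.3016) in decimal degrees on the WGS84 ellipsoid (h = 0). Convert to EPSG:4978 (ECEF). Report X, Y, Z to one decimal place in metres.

X 2780877.7 m, Y 1255707.9 m, Z -5582162.9 m

WGS84: a = 6378137 m, e² = 0.006694380; N(φ) = a/√(1−e²sin²φ) = 6394689.461 m.
X = (N+h)·cosφ·cosλ = 2780877.677 m; Y = (N+h)·cosφ·sinλ = 1255707.907 m; Z = (N(1−e²)+h)·sinφ = -5582162.862 m.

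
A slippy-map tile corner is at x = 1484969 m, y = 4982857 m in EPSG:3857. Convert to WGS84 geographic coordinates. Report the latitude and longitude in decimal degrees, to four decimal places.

R = 6378137 m. λ = x/R = 13.33970349°.
φ = 2·arctan(exp(y/R)) − 90° = 2·arctan(2.18418) − 90° = 40.79980064°.

lat 40.7998°, lon 13.3397°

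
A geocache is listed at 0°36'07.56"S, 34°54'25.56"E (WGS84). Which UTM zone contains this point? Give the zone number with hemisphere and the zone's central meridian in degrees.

Zone 36S, central meridian 33°

UTM zone = ⌊(λ + 180)/6⌋ + 1; 34.9071° ∈ [30°, 36°) → zone 36.
Hemisphere: S (φ < 0).
Central meridian λ₀ = 6×36 − 183 = 33°.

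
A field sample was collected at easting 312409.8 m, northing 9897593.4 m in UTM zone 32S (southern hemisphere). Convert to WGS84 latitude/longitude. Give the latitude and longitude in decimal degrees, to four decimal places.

lat -0.9261°, lon 7.3142°

Zone 32S: λ₀ = 9°, k₀ = 0.9996, false easting 500000 m, false northing 10000000 m.
Meridian distance M = (N − FN)/k₀ = -102447.6 m.
Inverse transverse Mercator on WGS84 gives φ = -0.92610018°, λ = 7.31420026°.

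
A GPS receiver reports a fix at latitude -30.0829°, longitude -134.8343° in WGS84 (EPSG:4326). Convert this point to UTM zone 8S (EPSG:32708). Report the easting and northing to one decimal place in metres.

E 515968.1 m, N 6672017.0 m

Zone 8 central meridian λ₀ = 6×8 − 183 = -135°; Δλ = +0.1657°.
Transverse Mercator on WGS84 with k₀ = 0.9996 gives E = 515968.093 m, N = 6672017.024 m.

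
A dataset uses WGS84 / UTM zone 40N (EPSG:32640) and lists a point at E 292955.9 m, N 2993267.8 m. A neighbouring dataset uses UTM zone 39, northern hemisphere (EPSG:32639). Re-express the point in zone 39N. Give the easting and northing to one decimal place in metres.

UTM 40N → geographic: φ = 27.04620025°, λ = 54.91260034°.
UTM 39N (λ₀ = 51°) forward: E = 888208.778 m, N = 2997585.642 m.

E 888208.8 m, N 2997585.6 m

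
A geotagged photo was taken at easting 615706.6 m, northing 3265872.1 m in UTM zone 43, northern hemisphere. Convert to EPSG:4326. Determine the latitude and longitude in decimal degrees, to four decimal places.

lat 29.5171°, lon 76.1939°

Zone 43N: λ₀ = 75°, k₀ = 0.9996, false easting 500000 m.
Meridian distance M = (N − FN)/k₀ = 3267179.0 m.
Inverse transverse Mercator on WGS84 gives φ = 29.51710026°, λ = 76.19389964°.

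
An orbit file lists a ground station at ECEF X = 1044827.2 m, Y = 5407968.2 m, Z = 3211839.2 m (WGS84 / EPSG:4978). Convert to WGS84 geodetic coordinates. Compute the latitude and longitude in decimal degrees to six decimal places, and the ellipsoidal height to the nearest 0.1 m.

lat 30.415200°, lon 79.065100°, h 3334.8 m

λ = atan2(Y, X) = 79.06509986°; p = √(X²+Y²) = 5507974.6 m.
Bowring's method on WGS84 (a = 6378137 m, b = 6356752.314 m) gives φ = 30.41520021°, h = 3334.810 m.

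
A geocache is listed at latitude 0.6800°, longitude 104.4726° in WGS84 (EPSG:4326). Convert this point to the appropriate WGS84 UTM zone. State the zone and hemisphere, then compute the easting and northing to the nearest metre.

Longitude 104.4726° lies in the 6° band [102°, 108°), giving zone 48; latitude is north of the equator, so 48N.
Zone 48 central meridian λ₀ = 6×48 − 183 = 105°; Δλ = -0.5274°.
Transverse Mercator on WGS84 with k₀ = 0.9996 gives E = 441316.856 m, N = 75163.672 m.

Zone 48N: E 441317 m, N 75164 m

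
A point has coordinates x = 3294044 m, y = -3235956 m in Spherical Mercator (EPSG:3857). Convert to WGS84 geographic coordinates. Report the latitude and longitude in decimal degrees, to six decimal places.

lat -27.896698°, lon 29.590901°

R = 6378137 m. λ = x/R = 29.59090072°.
φ = 2·arctan(exp(y/R)) − 90° = 2·arctan(0.60209) − 90° = -27.89669798°.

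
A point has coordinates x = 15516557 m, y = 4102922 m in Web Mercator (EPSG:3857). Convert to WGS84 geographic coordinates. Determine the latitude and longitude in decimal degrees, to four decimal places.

R = 6378137 m. λ = x/R = 139.38760310°.
φ = 2·arctan(exp(y/R)) − 90° = 2·arctan(1.90271) − 90° = 34.55020083°.

lat 34.5502°, lon 139.3876°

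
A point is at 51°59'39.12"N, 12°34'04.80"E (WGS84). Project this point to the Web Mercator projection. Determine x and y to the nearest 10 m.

x 1399060 m, y 6799080 m

Web Mercator is spherical with R = a = 6378137 m.
x = R·λ = 6378137 × 0.219352980 = 1399063.360 m.
y = R·ln tan(π/4 + φ/2) = 6378137 × 1.065997298 = 6799076.808 m.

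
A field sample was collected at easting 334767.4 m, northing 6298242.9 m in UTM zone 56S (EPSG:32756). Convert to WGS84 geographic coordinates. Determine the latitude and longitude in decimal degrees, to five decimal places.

Zone 56S: λ₀ = 153°, k₀ = 0.9996, false easting 500000 m, false northing 10000000 m.
Meridian distance M = (N − FN)/k₀ = -3703238.4 m.
Inverse transverse Mercator on WGS84 gives φ = -33.44249985°, λ = 151.22240014°.

lat -33.44250°, lon 151.22240°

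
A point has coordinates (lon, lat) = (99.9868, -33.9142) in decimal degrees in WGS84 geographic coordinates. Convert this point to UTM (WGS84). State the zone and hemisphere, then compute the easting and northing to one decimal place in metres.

Zone 47S: E 591222.1 m, N 6246919.0 m

Longitude 99.9868° lies in the 6° band [96°, 102°), giving zone 47; latitude is south of the equator, so 47S.
Zone 47 central meridian λ₀ = 6×47 − 183 = 99°; Δλ = +0.9868°.
Transverse Mercator on WGS84 with k₀ = 0.9996 gives E = 591222.077 m, N = 6246918.963 m.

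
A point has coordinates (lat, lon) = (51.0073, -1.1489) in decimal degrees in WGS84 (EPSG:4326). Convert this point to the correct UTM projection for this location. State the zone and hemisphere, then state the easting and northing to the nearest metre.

Longitude -1.1489° lies in the 6° band [-6°, 0°), giving zone 30; latitude is north of the equator, so 30N.
Zone 30 central meridian λ₀ = 6×30 − 183 = -3°; Δλ = +1.8511°.
Transverse Mercator on WGS84 with k₀ = 0.9996 gives E = 629865.878 m, N = 5652267.427 m.

Zone 30N: E 629866 m, N 5652267 m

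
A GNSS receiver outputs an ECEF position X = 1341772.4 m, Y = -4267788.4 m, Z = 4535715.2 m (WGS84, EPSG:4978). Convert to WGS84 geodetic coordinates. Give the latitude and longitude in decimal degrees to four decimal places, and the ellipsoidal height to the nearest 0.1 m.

lat 45.5864°, lon -72.5471°, h 3528.6 m

λ = atan2(Y, X) = -72.54710001°; p = √(X²+Y²) = 4473742.4 m.
Bowring's method on WGS84 (a = 6378137 m, b = 6356752.314 m) gives φ = 45.58640034°, h = 3528.613 m.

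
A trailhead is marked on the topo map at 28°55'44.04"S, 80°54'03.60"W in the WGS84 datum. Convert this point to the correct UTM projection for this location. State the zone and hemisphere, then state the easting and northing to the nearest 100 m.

Zone 17S: E 509600 m, N 6799900 m

Longitude -80.9010° lies in the 6° band [-84°, -78°), giving zone 17; latitude is south of the equator, so 17S.
Zone 17 central meridian λ₀ = 6×17 − 183 = -81°; Δλ = +0.0990°.
Transverse Mercator on WGS84 with k₀ = 0.9996 gives E = 509649.187 m, N = 6799887.580 m.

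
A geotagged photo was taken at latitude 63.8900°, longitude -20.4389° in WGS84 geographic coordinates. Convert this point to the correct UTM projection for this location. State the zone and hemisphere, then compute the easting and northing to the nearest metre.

Zone 27N: E 527552 m, N 7084878 m

Longitude -20.4389° lies in the 6° band [-24°, -18°), giving zone 27; latitude is north of the equator, so 27N.
Zone 27 central meridian λ₀ = 6×27 − 183 = -21°; Δλ = +0.5611°.
Transverse Mercator on WGS84 with k₀ = 0.9996 gives E = 527552.188 m, N = 7084877.797 m.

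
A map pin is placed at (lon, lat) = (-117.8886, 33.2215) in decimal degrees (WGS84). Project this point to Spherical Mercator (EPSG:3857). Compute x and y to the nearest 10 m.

Web Mercator is spherical with R = a = 6378137 m.
x = R·λ = 6378137 × -2.057544221 = -13123298.922 m.
y = R·ln tan(π/4 + φ/2) = 6378137 × 0.615342917 = 3924741.425 m.

x -13123300 m, y 3924740 m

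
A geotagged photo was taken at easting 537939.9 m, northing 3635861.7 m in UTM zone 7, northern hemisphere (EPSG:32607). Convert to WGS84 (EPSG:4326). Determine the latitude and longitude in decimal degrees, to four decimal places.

lat 32.8602°, lon -140.5945°

Zone 7N: λ₀ = -141°, k₀ = 0.9996, false easting 500000 m.
Meridian distance M = (N − FN)/k₀ = 3637316.6 m.
Inverse transverse Mercator on WGS84 gives φ = 32.86019979°, λ = -140.59449977°.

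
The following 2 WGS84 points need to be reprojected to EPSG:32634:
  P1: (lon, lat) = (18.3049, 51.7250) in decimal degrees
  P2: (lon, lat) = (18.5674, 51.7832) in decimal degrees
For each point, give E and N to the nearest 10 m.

P1: E 313860 m, N 5733890 m; P2: E 332210 m, N 5739720 m

UTM zone 34N: λ₀ = 21°, k₀ = 0.9996.
P1 (51.7250°, 18.3049°) → (313864.262, 5733890.520) m.
P2 (51.7832°, 18.5674°) → (332206.944, 5739724.856) m.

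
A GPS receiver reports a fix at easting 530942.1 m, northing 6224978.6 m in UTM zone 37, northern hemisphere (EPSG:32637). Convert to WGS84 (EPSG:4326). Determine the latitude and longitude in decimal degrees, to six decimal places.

Zone 37N: λ₀ = 39°, k₀ = 0.9996, false easting 500000 m.
Meridian distance M = (N − FN)/k₀ = 6227469.6 m.
Inverse transverse Mercator on WGS84 gives φ = 56.16880001°, λ = 39.49829934°.

lat 56.168800°, lon 39.498299°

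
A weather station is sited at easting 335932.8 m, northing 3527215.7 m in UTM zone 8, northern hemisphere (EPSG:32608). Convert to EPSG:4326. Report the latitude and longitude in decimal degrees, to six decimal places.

lat 31.868900°, lon -136.734400°

Zone 8N: λ₀ = -135°, k₀ = 0.9996, false easting 500000 m.
Meridian distance M = (N − FN)/k₀ = 3528627.2 m.
Inverse transverse Mercator on WGS84 gives φ = 31.86889965°, λ = -136.73440005°.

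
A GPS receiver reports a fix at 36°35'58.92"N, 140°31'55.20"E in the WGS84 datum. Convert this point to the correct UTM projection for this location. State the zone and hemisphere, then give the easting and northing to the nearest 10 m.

Zone 54N: E 458140 m, N 4050570 m

Longitude 140.5320° lies in the 6° band [138°, 144°), giving zone 54; latitude is north of the equator, so 54N.
Zone 54 central meridian λ₀ = 6×54 − 183 = 141°; Δλ = -0.4680°.
Transverse Mercator on WGS84 with k₀ = 0.9996 gives E = 458141.796 m, N = 4050569.215 m.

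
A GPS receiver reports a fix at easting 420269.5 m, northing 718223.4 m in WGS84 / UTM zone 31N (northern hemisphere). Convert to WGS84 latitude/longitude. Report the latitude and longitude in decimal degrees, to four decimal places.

Zone 31N: λ₀ = 3°, k₀ = 0.9996, false easting 500000 m.
Meridian distance M = (N − FN)/k₀ = 718510.8 m.
Inverse transverse Mercator on WGS84 gives φ = 6.49719979°, λ = 2.27890004°.

lat 6.4972°, lon 2.2789°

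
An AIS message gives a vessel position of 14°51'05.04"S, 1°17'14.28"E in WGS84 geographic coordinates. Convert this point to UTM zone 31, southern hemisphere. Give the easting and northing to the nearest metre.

E 315721 m, N 8357404 m

Zone 31 central meridian λ₀ = 6×31 − 183 = 3°; Δλ = -1.7127°.
Transverse Mercator on WGS84 with k₀ = 0.9996 gives E = 315721.416 m, N = 8357403.616 m.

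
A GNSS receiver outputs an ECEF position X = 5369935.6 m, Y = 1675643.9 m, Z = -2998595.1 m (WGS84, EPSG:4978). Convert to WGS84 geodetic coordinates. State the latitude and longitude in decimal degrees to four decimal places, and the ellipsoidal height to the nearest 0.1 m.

λ = atan2(Y, X) = 17.33009969°; p = √(X²+Y²) = 5625299.2 m.
Bowring's method on WGS84 (a = 6378137 m, b = 6356752.314 m) gives φ = -28.22010021°, h = 1216.451 m.

lat -28.2201°, lon 17.3301°, h 1216.5 m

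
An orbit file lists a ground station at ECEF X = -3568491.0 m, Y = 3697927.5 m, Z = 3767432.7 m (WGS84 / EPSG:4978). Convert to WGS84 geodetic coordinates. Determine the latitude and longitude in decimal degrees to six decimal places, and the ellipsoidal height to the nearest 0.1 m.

λ = atan2(Y, X) = 133.97949988°; p = √(X²+Y²) = 5138948.9 m.
Bowring's method on WGS84 (a = 6378137 m, b = 6356752.314 m) gives φ = 36.42930018°, h = 1359.988 m.

lat 36.429300°, lon 133.979500°, h 1360.0 m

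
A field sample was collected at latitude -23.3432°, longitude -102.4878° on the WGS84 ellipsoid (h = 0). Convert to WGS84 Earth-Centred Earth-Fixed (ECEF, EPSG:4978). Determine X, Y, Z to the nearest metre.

WGS84: a = 6378137 m, e² = 0.006694380; N(φ) = a/√(1−e²sin²φ) = 6381491.507 m.
X = (N+h)·cosφ·cosλ = -1266934.753 m; Y = (N+h)·cosφ·sinλ = -5720537.516 m; Z = (N(1−e²)+h)·sinφ = -2511661.347 m.

X -1266935 m, Y -5720538 m, Z -2511661 m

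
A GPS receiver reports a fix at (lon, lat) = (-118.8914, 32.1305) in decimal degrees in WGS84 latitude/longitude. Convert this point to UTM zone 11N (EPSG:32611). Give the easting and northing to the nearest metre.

E 321586 m, N 3556467 m

Zone 11 central meridian λ₀ = 6×11 − 183 = -117°; Δλ = -1.8914°.
Transverse Mercator on WGS84 with k₀ = 0.9996 gives E = 321586.482 m, N = 3556467.332 m.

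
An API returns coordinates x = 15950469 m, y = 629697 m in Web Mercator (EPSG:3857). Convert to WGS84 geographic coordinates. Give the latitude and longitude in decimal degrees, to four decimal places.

lat 5.6475°, lon 143.2855°

R = 6378137 m. λ = x/R = 143.28550092°.
φ = 2·arctan(exp(y/R)) − 90° = 2·arctan(1.10377) − 90° = 5.64749738°.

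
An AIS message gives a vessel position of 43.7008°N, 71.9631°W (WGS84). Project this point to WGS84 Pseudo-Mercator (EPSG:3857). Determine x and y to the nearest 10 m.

x -8010900 m, y 5419260 m

Web Mercator is spherical with R = a = 6378137 m.
x = R·λ = 6378137 × -1.255993035 = -8010895.648 m.
y = R·ln tan(π/4 + φ/2) = 6378137 × 0.849661342 = 5419256.441 m.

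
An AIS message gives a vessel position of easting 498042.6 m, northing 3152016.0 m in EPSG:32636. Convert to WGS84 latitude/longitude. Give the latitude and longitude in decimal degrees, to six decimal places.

lat 28.494800°, lon 32.980000°

Zone 36N: λ₀ = 33°, k₀ = 0.9996, false easting 500000 m.
Meridian distance M = (N − FN)/k₀ = 3153277.3 m.
Inverse transverse Mercator on WGS84 gives φ = 28.49479959°, λ = 32.97999995°.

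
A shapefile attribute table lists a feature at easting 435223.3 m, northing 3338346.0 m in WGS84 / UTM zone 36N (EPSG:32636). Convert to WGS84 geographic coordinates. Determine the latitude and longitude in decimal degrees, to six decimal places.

Zone 36N: λ₀ = 33°, k₀ = 0.9996, false easting 500000 m.
Meridian distance M = (N − FN)/k₀ = 3339681.9 m.
Inverse transverse Mercator on WGS84 gives φ = 30.17479966°, λ = 32.32720022°.

lat 30.174800°, lon 32.327200°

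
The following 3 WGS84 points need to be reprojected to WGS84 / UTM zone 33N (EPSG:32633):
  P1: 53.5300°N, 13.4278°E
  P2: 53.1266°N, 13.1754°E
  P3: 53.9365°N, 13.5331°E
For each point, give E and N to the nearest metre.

UTM zone 33N: λ₀ = 15°, k₀ = 0.9996.
P1 (53.5300°, 13.4278°) → (395789.488, 5932381.197) m.
P2 (53.1266°, 13.1754°) → (377914.653, 5887909.177) m.
P3 (53.9365°, 13.5331°) → (403702.320, 5977453.238) m.

P1: E 395789 m, N 5932381 m; P2: E 377915 m, N 5887909 m; P3: E 403702 m, N 5977453 m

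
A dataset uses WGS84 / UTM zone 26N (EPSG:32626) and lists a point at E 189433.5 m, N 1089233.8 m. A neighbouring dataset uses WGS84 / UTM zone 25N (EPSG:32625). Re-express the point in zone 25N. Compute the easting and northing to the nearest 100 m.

UTM 26N → geographic: φ = 9.84179978°, λ = -29.83129992°.
UTM 25N (λ₀ = -33°) forward: E = 847609.960 m, N = 1089565.642 m.

E 847600 m, N 1089600 m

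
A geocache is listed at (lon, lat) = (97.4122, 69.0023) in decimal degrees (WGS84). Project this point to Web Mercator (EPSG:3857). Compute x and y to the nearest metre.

x 10843877 m, y 10751501 m

Web Mercator is spherical with R = a = 6378137 m.
x = R·λ = 6378137 × 1.700163622 = 10843876.501 m.
y = R·ln tan(π/4 + φ/2) = 6378137 × 1.685680477 = 10751501.019 m.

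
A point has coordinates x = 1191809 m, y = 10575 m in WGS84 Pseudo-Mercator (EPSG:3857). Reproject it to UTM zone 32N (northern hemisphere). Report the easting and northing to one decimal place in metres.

Web Mercator inverse (R = 6378137 m) → φ = 0.09499680°, λ = 10.70620240°.
UTM 32N forward: E = 689885.606 m, N = 10504.689 m.

E 689885.6 m, N 10504.7 m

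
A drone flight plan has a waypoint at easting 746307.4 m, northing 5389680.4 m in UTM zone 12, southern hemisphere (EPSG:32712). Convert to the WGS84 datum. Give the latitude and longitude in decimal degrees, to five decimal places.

Zone 12S: λ₀ = -111°, k₀ = 0.9996, false easting 500000 m, false northing 10000000 m.
Meridian distance M = (N − FN)/k₀ = -4612164.5 m.
Inverse transverse Mercator on WGS84 gives φ = -41.60659958°, λ = -108.04419976°.

lat -41.60660°, lon -108.04420°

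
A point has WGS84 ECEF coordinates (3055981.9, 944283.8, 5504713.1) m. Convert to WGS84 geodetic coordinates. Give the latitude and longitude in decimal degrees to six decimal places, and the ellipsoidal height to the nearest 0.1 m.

λ = atan2(Y, X) = 17.17089902°; p = √(X²+Y²) = 3198546.1 m.
Bowring's method on WGS84 (a = 6378137 m, b = 6356752.314 m) gives φ = 60.00779970°, h = 4389.279 m.

lat 60.007800°, lon 17.170899°, h 4389.3 m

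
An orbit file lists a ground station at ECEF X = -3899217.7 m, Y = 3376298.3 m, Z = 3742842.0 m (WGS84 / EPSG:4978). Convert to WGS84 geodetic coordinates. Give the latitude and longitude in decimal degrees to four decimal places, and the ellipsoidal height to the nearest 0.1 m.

lat 36.1500°, lon 139.1110°, h 2030.5 m

λ = atan2(Y, X) = 139.11099948°; p = √(X²+Y²) = 5157837.6 m.
Bowring's method on WGS84 (a = 6378137 m, b = 6356752.314 m) gives φ = 36.15000014°, h = 2030.521 m.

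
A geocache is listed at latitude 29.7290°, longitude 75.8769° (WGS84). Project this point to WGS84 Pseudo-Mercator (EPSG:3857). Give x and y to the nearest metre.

Web Mercator is spherical with R = a = 6378137 m.
x = R·λ = 6378137 × 1.324301731 = 8446577.871 m.
y = R·ln tan(π/4 + φ/2) = 6378137 × 0.543852016 = 3468762.667 m.

x 8446578 m, y 3468763 m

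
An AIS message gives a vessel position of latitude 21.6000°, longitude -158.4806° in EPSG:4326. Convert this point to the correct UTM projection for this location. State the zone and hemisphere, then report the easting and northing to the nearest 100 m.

Zone 4N: E 553800 m, N 2388600 m

Longitude -158.4806° lies in the 6° band [-162°, -156°), giving zone 4; latitude is north of the equator, so 4N.
Zone 4 central meridian λ₀ = 6×4 − 183 = -159°; Δλ = +0.5194°.
Transverse Mercator on WGS84 with k₀ = 0.9996 gives E = 553762.495 m, N = 2388643.347 m.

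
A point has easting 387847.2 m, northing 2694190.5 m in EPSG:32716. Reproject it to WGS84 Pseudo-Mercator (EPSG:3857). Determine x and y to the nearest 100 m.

x -9958400 m, y -9836900 m

Unproject from UTM 16S (λ₀ = -87°) → φ = -65.85379965°, λ = -89.45750076°.
Web Mercator (R = 6378137 m): x = -9958363.433 m, y = -9836946.597 m.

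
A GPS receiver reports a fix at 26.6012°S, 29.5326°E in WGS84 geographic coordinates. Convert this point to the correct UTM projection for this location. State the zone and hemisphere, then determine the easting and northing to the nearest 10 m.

Longitude 29.5326° lies in the 6° band [24°, 30°), giving zone 35; latitude is south of the equator, so 35S.
Zone 35 central meridian λ₀ = 6×35 − 183 = 27°; Δλ = +2.5326°.
Transverse Mercator on WGS84 with k₀ = 0.9996 gives E = 752202.231 m, N = 7055237.320 m.

Zone 35S: E 752200 m, N 7055240 m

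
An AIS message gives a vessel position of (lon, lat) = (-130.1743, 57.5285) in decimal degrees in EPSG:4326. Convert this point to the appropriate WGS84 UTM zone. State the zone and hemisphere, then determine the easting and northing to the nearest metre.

Zone 9N: E 429680 m, N 6376827 m

Longitude -130.1743° lies in the 6° band [-132°, -126°), giving zone 9; latitude is north of the equator, so 9N.
Zone 9 central meridian λ₀ = 6×9 − 183 = -129°; Δλ = -1.1743°.
Transverse Mercator on WGS84 with k₀ = 0.9996 gives E = 429680.134 m, N = 6376826.556 m.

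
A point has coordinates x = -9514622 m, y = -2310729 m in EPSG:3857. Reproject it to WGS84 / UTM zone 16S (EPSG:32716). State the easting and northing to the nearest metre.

Web Mercator inverse (R = 6378137 m) → φ = -20.31790154°, λ = -85.47130365°.
UTM 16S forward: E = 659600.625 m, N = 7752599.653 m.

E 659601 m, N 7752600 m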